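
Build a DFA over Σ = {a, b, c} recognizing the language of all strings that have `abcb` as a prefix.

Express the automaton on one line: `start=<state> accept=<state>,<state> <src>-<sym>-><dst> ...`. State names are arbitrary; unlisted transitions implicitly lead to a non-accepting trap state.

Walk along `abcb` while the input agrees: from s0 take `a` to s1, and so on. Any deviation drops to the rejecting sink s5. Once s4 is reached the prefix is confirmed and every continuation is accepted.
6 states suffice.
        a   b   c  
>  s0   s1  s5  s5 
   s1   s5  s2  s5 
   s2   s5  s5  s3 
   s3   s5  s4  s5 
 * s4   s4  s4  s4 
   s5   s5  s5  s5 
(> = start, * = accepting)

start=s0 accept=s4 s0-a->s1 s0-b->s5 s0-c->s5 s1-a->s5 s1-b->s2 s1-c->s5 s2-a->s5 s2-b->s5 s2-c->s3 s3-a->s5 s3-b->s4 s3-c->s5 s4-a->s4 s4-b->s4 s4-c->s4 s5-a->s5 s5-b->s5 s5-c->s5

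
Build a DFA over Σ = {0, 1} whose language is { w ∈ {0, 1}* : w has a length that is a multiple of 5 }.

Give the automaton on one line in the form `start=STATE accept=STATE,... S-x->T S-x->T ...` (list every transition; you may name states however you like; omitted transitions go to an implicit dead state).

Count input length modulo 5: every symbol advances one step around the cycle S0 → S1 → S2 → S3 → S4 → S0. Accept at S0.
        0   1  
>* S0   S1  S1 
   S1   S2  S2 
   S2   S3  S3 
   S3   S4  S4 
   S4   S0  S0 
(> = start, * = accepting)

start=S0 accept=S0 S0-0->S1 S0-1->S1 S1-0->S2 S1-1->S2 S2-0->S3 S2-1->S3 S3-0->S4 S3-1->S4 S4-0->S0 S4-1->S0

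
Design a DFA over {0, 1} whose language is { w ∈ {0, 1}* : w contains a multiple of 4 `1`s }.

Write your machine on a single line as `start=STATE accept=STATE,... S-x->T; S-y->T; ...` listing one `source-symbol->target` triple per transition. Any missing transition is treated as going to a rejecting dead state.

start=s0; accept=s0; s0-0->s0; s0-1->s1; s1-0->s1; s1-1->s2; s2-0->s2; s2-1->s3; s3-0->s3; s3-1->s0

The only thing that matters is how many `1`s have appeared, reduced mod 4. Use one state per residue: s0 for 0, …, s3 for 3. Reading `1` moves to the next residue; anything else stays put. s0 is accepting.
        0   1  
>* s0   s0  s1 
   s1   s1  s2 
   s2   s2  s3 
   s3   s3  s0 
(> = start, * = accepting)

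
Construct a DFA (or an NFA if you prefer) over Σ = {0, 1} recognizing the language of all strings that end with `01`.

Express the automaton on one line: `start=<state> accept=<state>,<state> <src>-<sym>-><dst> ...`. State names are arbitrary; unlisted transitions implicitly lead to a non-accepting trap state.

Let each state record the length of the longest suffix of the input read so far that is also a prefix of `01`. q1 means the last symbol is `0`; q2 means the last 2 symbols are `01`. Accept only at q2, where the string currently ends in `01`.
With 3 states:
        0   1  
>  q0   q1  q0 
   q1   q1  q2 
 * q2   q1  q0 
(> = start, * = accepting)

start=q0 accept=q2 q0-0->q1 q0-1->q0 q1-0->q1 q1-1->q2 q2-0->q1 q2-1->q0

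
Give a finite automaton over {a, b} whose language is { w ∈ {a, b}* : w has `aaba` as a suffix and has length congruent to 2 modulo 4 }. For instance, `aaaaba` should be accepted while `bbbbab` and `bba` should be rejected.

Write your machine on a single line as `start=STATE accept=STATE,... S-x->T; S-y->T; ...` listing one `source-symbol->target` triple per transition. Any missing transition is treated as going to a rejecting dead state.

Handle the two conditions separately and then intersect. One (5 states) tracks how much of the suffix `aaba` has currently been matched; the other (4 states) tracks the input length modulo 4. Each combined state is a pair, one component from each; accept when both components accept. Equivalent product states are then merged.
        a   b  
>  S0   S1  S1 
   S1   S2  S2 
   S2   S3  S4 
   S3   S5  S0 
   S4   S0  S0 
   S5   S1  S6 
   S6   S7  S2 
 * S7   S3  S4 
(> = start, * = accepting)

start=S0; accept=S7; S0-a->S1; S0-b->S1; S1-a->S2; S1-b->S2; S2-a->S3; S2-b->S4; S3-a->S5; S3-b->S0; S4-a->S0; S4-b->S0; S5-a->S1; S5-b->S6; S6-a->S7; S6-b->S2; S7-a->S3; S7-b->S4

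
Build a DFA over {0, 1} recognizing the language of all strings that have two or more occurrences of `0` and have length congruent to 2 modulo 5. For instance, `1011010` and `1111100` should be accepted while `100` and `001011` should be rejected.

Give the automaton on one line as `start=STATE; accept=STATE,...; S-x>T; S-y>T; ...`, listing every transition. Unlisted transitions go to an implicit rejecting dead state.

Build one automaton per condition and run them in lockstep. The first has 4 states tracking the count of `0`s, saturating at 3; the second has 5 states tracking the input length modulo 5. A product state is a pair (one from each), accepting exactly when both do. After merging equivalent states the machine shrinks.
15 states suffice.
       0  1 
>  A   B  C 
   B   D  E 
   C   E  F 
 * D   G  G 
   E   G  H 
   F   H  I 
   G   J  J 
   H   J  K 
   I   K  L 
   J   M  M 
   K   M  N 
   L   N  A 
   M   O  O 
   N   O  B 
   O   D  D 
(> = start, * = accepting)

start=A; accept=D; A-0>B; A-1>C; B-0>D; B-1>E; C-0>E; C-1>F; D-0>G; D-1>G; E-0>G; E-1>H; F-0>H; F-1>I; G-0>J; G-1>J; H-0>J; H-1>K; I-0>K; I-1>L; J-0>M; J-1>M; K-0>M; K-1>N; L-0>N; L-1>A; M-0>O; M-1>O; N-0>O; N-1>B; O-0>D; O-1>D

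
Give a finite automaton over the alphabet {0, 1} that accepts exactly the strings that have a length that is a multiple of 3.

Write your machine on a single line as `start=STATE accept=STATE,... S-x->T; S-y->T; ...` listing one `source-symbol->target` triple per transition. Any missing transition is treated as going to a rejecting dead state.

start=S0; accept=S0; S0-0->S1; S0-1->S1; S1-0->S2; S1-1->S2; S2-0->S0; S2-1->S0

Only the length mod 3 matters, so use a 3-cycle: from any state, every input symbol moves to the next state, wrapping S2 back to S0. Mark S0 accepting.
3 states suffice.
        0   1  
>* S0   S1  S1 
   S1   S2  S2 
   S2   S0  S0 
(> = start, * = accepting)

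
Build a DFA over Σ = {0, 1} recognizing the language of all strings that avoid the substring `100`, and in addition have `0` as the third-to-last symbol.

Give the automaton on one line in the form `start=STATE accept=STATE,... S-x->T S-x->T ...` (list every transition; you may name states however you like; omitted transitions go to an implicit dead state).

start=s0 accept=s6,s7,s8,s9 s0-0->s1 s0-1->s2 s1-0->s3 s1-1->s4 s2-0->s5 s2-1->s2 s3-0->s6 s3-1->s7 s4-0->s8 s4-1->s9 s5-0->s10 s5-1->s4 s6-0->s6 s6-1->s7 s7-0->s8 s7-1->s9 s8-0->s10 s8-1->s4 s9-0->s5 s9-1->s2 s10-0->s10 s10-1->s10

Handle the two conditions separately and then intersect. The first has 4 states tracking partial matches of the forbidden pattern `100`; the second has 15 states tracking the last 3 symbols read. A product state is a pair (one from each), accepting exactly when both do. Minimizing collapses redundant product states.
With 11 states:
          0    1  
>  s0     s1   s2 
   s1     s3   s4 
   s2     s5   s2 
   s3     s6   s7 
   s4     s8   s9 
   s5    s10   s4 
 * s6     s6   s7 
 * s7     s8   s9 
 * s8    s10   s4 
 * s9     s5   s2 
   s10   s10  s10 
(> = start, * = accepting)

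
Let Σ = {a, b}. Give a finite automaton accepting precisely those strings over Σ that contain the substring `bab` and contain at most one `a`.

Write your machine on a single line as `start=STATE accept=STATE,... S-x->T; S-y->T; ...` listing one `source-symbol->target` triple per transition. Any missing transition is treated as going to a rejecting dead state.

start=q0; accept=q4; q0-a->q1; q0-b->q2; q1-a->q1; q1-b->q1; q2-a->q3; q2-b->q2; q3-a->q1; q3-b->q4; q4-a->q1; q4-b->q4

Build one automaton per condition and run them in lockstep. The first has 4 states tracking whether and how much of `bab` has been seen; the second has 3 states tracking the count of `a`s, saturating at 2. A product state is a pair (one from each), accepting exactly when both do. After merging equivalent states the machine shrinks.
        a   b  
>  q0   q1  q2 
   q1   q1  q1 
   q2   q3  q2 
   q3   q1  q4 
 * q4   q1  q4 
(> = start, * = accepting)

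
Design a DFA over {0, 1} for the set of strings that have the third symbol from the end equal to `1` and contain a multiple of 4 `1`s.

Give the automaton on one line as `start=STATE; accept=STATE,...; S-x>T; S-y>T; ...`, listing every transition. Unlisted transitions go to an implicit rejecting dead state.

Build one automaton per condition and run them in lockstep. One (15 states) tracks the last 3 symbols read; the other (4 states) tracks the count of `1`s modulo 4. Each combined state is a pair, one component from each; accept when both components accept. Equivalent product states are then merged.
With 15 states:
          0    1  
>  q0     q0   q1 
   q1     q1   q2 
   q2     q3   q4 
   q3     q3   q5 
   q4     q6   q7 
   q5     q6   q8 
   q6     q9  q10 
 * q7    q11   q1 
   q8    q11   q1 
   q9     q9  q12 
 * q10   q13   q1 
 * q11   q14   q1 
   q12   q13   q1 
   q13   q14   q1 
 * q14    q0   q1 
(> = start, * = accepting)

start=q0; accept=q7,q10,q11,q14; q0-0>q0; q0-1>q1; q1-0>q1; q1-1>q2; q2-0>q3; q2-1>q4; q3-0>q3; q3-1>q5; q4-0>q6; q4-1>q7; q5-0>q6; q5-1>q8; q6-0>q9; q6-1>q10; q7-0>q11; q7-1>q1; q8-0>q11; q8-1>q1; q9-0>q9; q9-1>q12; q10-0>q13; q10-1>q1; q11-0>q14; q11-1>q1; q12-0>q13; q12-1>q1; q13-0>q14; q13-1>q1; q14-0>q0; q14-1>q1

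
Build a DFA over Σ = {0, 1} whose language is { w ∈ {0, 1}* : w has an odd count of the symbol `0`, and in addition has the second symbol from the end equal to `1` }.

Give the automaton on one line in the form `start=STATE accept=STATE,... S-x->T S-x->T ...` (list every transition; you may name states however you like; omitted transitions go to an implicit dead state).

Handle the two conditions separately and then intersect. One (2 states) tracks the count of `0`s modulo 2; the other (7 states) tracks the last 2 symbols read. Each combined state is a pair, one component from each; accept when both components accept. After merging equivalent states the machine shrinks.
6 states suffice.
        0   1  
>  S0   S1  S2 
   S1   S0  S3 
   S2   S4  S2 
   S3   S0  S5 
 * S4   S0  S3 
 * S5   S0  S5 
(> = start, * = accepting)

start=S0 accept=S4,S5 S0-0->S1 S0-1->S2 S1-0->S0 S1-1->S3 S2-0->S4 S2-1->S2 S3-0->S0 S3-1->S5 S4-0->S0 S4-1->S3 S5-0->S0 S5-1->S5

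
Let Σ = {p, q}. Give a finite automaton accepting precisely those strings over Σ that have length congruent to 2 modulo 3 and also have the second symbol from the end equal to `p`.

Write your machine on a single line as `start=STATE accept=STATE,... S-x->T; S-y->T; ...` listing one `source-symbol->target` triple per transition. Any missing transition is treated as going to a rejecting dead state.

Run two small machines in parallel and take their product. One (3 states) tracks the input length modulo 3; the other (7 states) tracks the last 2 symbols read. Each combined state is a pair, one component from each; accept when both components accept.
          p    q  
>  s0     s1   s2 
   s1     s3   s4 
   s2     s5   s6 
 * s3     s7   s8 
 * s4     s9  s10 
   s5     s7   s8 
   s6     s9  s10 
   s7    s11  s12 
   s8    s13  s14 
   s9    s11  s12 
   s10   s13  s14 
   s11    s3   s4 
   s12    s5   s6 
   s13    s3   s4 
   s14    s5   s6 
(> = start, * = accepting)

start=s0; accept=s3,s4; s0-p->s1; s0-q->s2; s1-p->s3; s1-q->s4; s2-p->s5; s2-q->s6; s3-p->s7; s3-q->s8; s4-p->s9; s4-q->s10; s5-p->s7; s5-q->s8; s6-p->s9; s6-q->s10; s7-p->s11; s7-q->s12; s8-p->s13; s8-q->s14; s9-p->s11; s9-q->s12; s10-p->s13; s10-q->s14; s11-p->s3; s11-q->s4; s12-p->s5; s12-q->s6; s13-p->s3; s13-q->s4; s14-p->s5; s14-q->s6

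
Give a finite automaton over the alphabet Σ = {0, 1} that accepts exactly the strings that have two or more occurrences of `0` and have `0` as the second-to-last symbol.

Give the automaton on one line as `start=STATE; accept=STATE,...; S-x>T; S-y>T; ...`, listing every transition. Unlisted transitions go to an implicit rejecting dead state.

Run two small machines in parallel and take their product. One (4 states) tracks the count of `0`s, saturating at 3; the other (7 states) tracks the last 2 symbols read. Each combined state is a pair, one component from each; accept when both components accept. Minimizing collapses redundant product states.
        0   1  
>  q0   q1  q0 
   q1   q2  q3 
 * q2   q2  q4 
   q3   q5  q3 
 * q4   q5  q3 
   q5   q2  q4 
(> = start, * = accepting)

start=q0; accept=q2,q4; q0-0>q1; q0-1>q0; q1-0>q2; q1-1>q3; q2-0>q2; q2-1>q4; q3-0>q5; q3-1>q3; q4-0>q5; q4-1>q3; q5-0>q2; q5-1>q4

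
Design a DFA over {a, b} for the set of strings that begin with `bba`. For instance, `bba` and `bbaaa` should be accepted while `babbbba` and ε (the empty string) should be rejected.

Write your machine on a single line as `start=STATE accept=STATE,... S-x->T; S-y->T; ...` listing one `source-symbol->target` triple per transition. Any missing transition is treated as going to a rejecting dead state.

Walk along `bba` while the input agrees: from q0 take `b` to q1, and so on. Any deviation drops to the rejecting sink q4. Once q3 is reached the prefix is confirmed and every continuation is accepted.
A 5-state machine:
        a   b  
>  q0   q4  q1 
   q1   q4  q2 
   q2   q3  q4 
 * q3   q3  q3 
   q4   q4  q4 
(> = start, * = accepting)

start=q0; accept=q3; q0-a->q4; q0-b->q1; q1-a->q4; q1-b->q2; q2-a->q3; q2-b->q4; q3-a->q3; q3-b->q3; q4-a->q4; q4-b->q4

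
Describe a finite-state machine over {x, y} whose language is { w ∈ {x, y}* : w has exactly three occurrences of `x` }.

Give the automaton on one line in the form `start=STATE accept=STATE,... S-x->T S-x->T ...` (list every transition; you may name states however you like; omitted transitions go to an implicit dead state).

Count `x`s, saturating at 4: states s0 through s3 mean 0 through 3 `x`s seen; s4 means more than 3. Each `x` increments (capped at s4); other symbols loop. Accept from {s3}.
        x   y  
>  s0   s1  s0 
   s1   s2  s1 
   s2   s3  s2 
 * s3   s4  s3 
   s4   s4  s4 
(> = start, * = accepting)

start=s0 accept=s3 s0-x->s1 s0-y->s0 s1-x->s2 s1-y->s1 s2-x->s3 s2-y->s2 s3-x->s4 s3-y->s3 s4-x->s4 s4-y->s4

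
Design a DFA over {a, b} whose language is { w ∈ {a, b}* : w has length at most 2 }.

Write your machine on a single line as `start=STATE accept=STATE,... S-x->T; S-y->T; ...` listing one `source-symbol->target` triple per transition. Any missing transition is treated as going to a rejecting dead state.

We only need to distinguish lengths 0, 1, …, 2, and '>2'. Chain S0 → S1 → S2 → S3 on every symbol, with S3 looping. Accepting states: {S0, S1, S2}.
4 states suffice.
        a   b  
>* S0   S1  S1 
 * S1   S2  S2 
 * S2   S3  S3 
   S3   S3  S3 
(> = start, * = accepting)

start=S0; accept=S0,S1,S2; S0-a->S1; S0-b->S1; S1-a->S2; S1-b->S2; S2-a->S3; S2-b->S3; S3-a->S3; S3-b->S3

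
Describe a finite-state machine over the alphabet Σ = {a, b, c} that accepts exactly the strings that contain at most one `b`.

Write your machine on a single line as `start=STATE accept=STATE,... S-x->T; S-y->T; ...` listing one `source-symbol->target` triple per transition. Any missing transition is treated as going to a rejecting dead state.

start=q0; accept=q0,q1; q0-a->q0; q0-b->q1; q0-c->q0; q1-a->q1; q1-b->q2; q1-c->q1; q2-a->q2; q2-b->q2; q2-c->q2

Only the number of `b`s matters, and only up to 2. Make a chain q0 → q1 → q2 advanced by each `b` (with q2 absorbing); every other symbol self-loops. The accepting set is {q0, q1}.
With 3 states:
        a   b   c  
>* q0   q0  q1  q0 
 * q1   q1  q2  q1 
   q2   q2  q2  q2 
(> = start, * = accepting)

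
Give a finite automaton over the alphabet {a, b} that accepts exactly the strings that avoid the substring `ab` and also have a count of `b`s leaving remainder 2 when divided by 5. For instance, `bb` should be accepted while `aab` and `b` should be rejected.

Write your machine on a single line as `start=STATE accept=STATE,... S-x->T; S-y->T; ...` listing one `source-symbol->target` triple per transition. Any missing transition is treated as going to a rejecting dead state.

start=s0; accept=s5,s7; s0-a->s1; s0-b->s2; s1-a->s1; s1-b->s3; s2-a->s4; s2-b->s5; s3-a->s3; s3-b->s6; s4-a->s4; s4-b->s6; s5-a->s7; s5-b->s8; s6-a->s6; s6-b->s9; s7-a->s7; s7-b->s9; s8-a->s10; s8-b->s11; s9-a->s9; s9-b->s12; s10-a->s10; s10-b->s12; s11-a->s13; s11-b->s0; s12-a->s12; s12-b->s14; s13-a->s13; s13-b->s14; s14-a->s14; s14-b->s3

Build one automaton per condition and run them in lockstep. One (3 states) tracks partial matches of the forbidden pattern `ab`; the other (5 states) tracks the count of `b`s modulo 5. Each combined state is a pair, one component from each; accept when both components accept.
A 15-state machine:
          a    b  
>  s0     s1   s2 
   s1     s1   s3 
   s2     s4   s5 
   s3     s3   s6 
   s4     s4   s6 
 * s5     s7   s8 
   s6     s6   s9 
 * s7     s7   s9 
   s8    s10  s11 
   s9     s9  s12 
   s10   s10  s12 
   s11   s13   s0 
   s12   s12  s14 
   s13   s13  s14 
   s14   s14   s3 
(> = start, * = accepting)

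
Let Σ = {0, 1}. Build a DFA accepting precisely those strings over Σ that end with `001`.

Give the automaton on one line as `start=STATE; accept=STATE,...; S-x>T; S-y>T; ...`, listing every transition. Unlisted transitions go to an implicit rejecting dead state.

Let each state record the length of the longest suffix of the input read so far that is also a prefix of `001`. q1 means the last symbol is `0`; q2 means the last 2 symbols are `00`; q3 means the last 3 symbols are `001`. Accept only at q3, where the string currently ends in `001`.
4 states suffice.
        0   1  
>  q0   q1  q0 
   q1   q2  q0 
   q2   q2  q3 
 * q3   q1  q0 
(> = start, * = accepting)

start=q0; accept=q3; q0-0>q1; q0-1>q0; q1-0>q2; q1-1>q0; q2-0>q2; q2-1>q3; q3-0>q1; q3-1>q0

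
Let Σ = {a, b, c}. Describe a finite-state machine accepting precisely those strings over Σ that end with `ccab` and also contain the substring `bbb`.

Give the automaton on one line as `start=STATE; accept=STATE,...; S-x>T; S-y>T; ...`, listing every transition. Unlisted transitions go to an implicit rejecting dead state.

Handle the two conditions separately and then intersect. The first has 5 states tracking how much of the suffix `ccab` has currently been matched; the second has 4 states tracking whether and how much of `bbb` has been seen. A product state is a pair (one from each), accepting exactly when both do. Minimizing collapses redundant product states.
8 states suffice.
        a   b   c  
>  s0   s0  s1  s0 
   s1   s0  s2  s0 
   s2   s0  s3  s0 
   s3   s3  s3  s4 
   s4   s3  s3  s5 
   s5   s6  s3  s5 
   s6   s3  s7  s4 
 * s7   s3  s3  s4 
(> = start, * = accepting)

start=s0; accept=s7; s0-a>s0; s0-b>s1; s0-c>s0; s1-a>s0; s1-b>s2; s1-c>s0; s2-a>s0; s2-b>s3; s2-c>s0; s3-a>s3; s3-b>s3; s3-c>s4; s4-a>s3; s4-b>s3; s4-c>s5; s5-a>s6; s5-b>s3; s5-c>s5; s6-a>s3; s6-b>s7; s6-c>s4; s7-a>s3; s7-b>s3; s7-c>s4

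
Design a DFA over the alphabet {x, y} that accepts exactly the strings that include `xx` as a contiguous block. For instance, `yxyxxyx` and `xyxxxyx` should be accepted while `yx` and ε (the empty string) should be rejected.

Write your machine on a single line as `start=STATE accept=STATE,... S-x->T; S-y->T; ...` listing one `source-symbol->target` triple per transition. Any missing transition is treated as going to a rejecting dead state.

start=q0; accept=q2; q0-x->q1; q0-y->q0; q1-x->q2; q1-y->q0; q2-x->q2; q2-y->q2

Track how much of `xx` has been matched so far: state q0 is no progress, q2 is the absorbing accept state reached once `xx` has occurred. Intermediate states record partial matches; on a mismatch, fall back to the longest reusable overlap.
3 states suffice.
        x   y  
>  q0   q1  q0 
   q1   q2  q0 
 * q2   q2  q2 
(> = start, * = accepting)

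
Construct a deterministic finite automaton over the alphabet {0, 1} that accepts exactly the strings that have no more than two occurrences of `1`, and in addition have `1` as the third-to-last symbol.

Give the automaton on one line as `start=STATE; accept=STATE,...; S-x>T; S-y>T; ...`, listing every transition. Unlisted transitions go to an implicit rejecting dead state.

Run two small machines in parallel and take their product. The first has 4 states tracking the count of `1`s, saturating at 3; the second has 15 states tracking the last 3 symbols read. A product state is a pair (one from each), accepting exactly when both do. Equivalent product states are then merged.
A 12-state machine:
          0    1  
>  q0     q0   q1 
   q1     q2   q3 
   q2     q4   q5 
   q3     q6   q7 
 * q4     q8   q9 
 * q5    q10   q7 
 * q6    q11   q7 
   q7     q7   q7 
   q8     q8   q9 
   q9    q10   q7 
   q10   q11   q7 
 * q11    q7   q7 
(> = start, * = accepting)

start=q0; accept=q4,q5,q6,q11; q0-0>q0; q0-1>q1; q1-0>q2; q1-1>q3; q2-0>q4; q2-1>q5; q3-0>q6; q3-1>q7; q4-0>q8; q4-1>q9; q5-0>q10; q5-1>q7; q6-0>q11; q6-1>q7; q7-0>q7; q7-1>q7; q8-0>q8; q8-1>q9; q9-0>q10; q9-1>q7; q10-0>q11; q10-1>q7; q11-0>q7; q11-1>q7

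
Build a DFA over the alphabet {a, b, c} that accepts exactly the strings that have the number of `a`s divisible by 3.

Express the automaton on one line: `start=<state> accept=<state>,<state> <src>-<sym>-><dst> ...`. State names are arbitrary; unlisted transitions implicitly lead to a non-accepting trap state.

start=q0 accept=q0 q0-a->q1 q0-b->q0 q0-c->q0 q1-a->q2 q1-b->q1 q1-c->q1 q2-a->q0 q2-b->q2 q2-c->q2

The only thing that matters is how many `a`s have appeared, reduced mod 3. Use one state per residue: q0 for 0, …, q2 for 2. Reading `a` moves to the next residue; anything else stays put. q0 is accepting.
With 3 states:
        a   b   c  
>* q0   q1  q0  q0 
   q1   q2  q1  q1 
   q2   q0  q2  q2 
(> = start, * = accepting)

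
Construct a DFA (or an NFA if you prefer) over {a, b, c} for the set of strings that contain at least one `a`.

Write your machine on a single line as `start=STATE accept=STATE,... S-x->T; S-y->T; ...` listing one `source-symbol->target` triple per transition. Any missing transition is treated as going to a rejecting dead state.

Only the number of `a`s matters, and only up to 2. Make a chain S0 → S1 → S2 advanced by each `a` (with S2 absorbing); every other symbol self-loops. The accepting set is {S1, S2}.
3 states suffice.
        a   b   c  
>  S0   S1  S0  S0 
 * S1   S2  S1  S1 
 * S2   S2  S2  S2 
(> = start, * = accepting)

start=S0; accept=S1,S2; S0-a->S1; S0-b->S0; S0-c->S0; S1-a->S2; S1-b->S1; S1-c->S1; S2-a->S2; S2-b->S2; S2-c->S2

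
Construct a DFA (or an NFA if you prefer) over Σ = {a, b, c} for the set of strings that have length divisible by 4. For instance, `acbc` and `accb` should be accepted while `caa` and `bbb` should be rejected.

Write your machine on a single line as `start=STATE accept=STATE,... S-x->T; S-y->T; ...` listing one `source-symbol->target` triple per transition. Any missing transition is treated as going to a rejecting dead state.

Count input length modulo 4: every symbol advances one step around the cycle S0 → S1 → S2 → S3 → S0. Accept at S0.
        a   b   c  
>* S0   S1  S1  S1 
   S1   S2  S2  S2 
   S2   S3  S3  S3 
   S3   S0  S0  S0 
(> = start, * = accepting)

start=S0; accept=S0; S0-a->S1; S0-b->S1; S0-c->S1; S1-a->S2; S1-b->S2; S1-c->S2; S2-a->S3; S2-b->S3; S2-c->S3; S3-a->S0; S3-b->S0; S3-c->S0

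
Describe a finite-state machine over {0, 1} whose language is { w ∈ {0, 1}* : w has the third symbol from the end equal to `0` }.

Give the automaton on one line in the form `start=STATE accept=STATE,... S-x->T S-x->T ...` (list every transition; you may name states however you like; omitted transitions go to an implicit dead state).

start=s0 accept=s7,s8,s9,s10 s0-0->s1 s0-1->s2 s1-0->s3 s1-1->s4 s2-0->s5 s2-1->s6 s3-0->s7 s3-1->s8 s4-0->s9 s4-1->s10 s5-0->s11 s5-1->s12 s6-0->s13 s6-1->s14 s7-0->s7 s7-1->s8 s8-0->s9 s8-1->s10 s9-0->s11 s9-1->s12 s10-0->s13 s10-1->s14 s11-0->s7 s11-1->s8 s12-0->s9 s12-1->s10 s13-0->s11 s13-1->s12 s14-0->s13 s14-1->s14

A DFA must remember the last 3 symbols (since which symbol is third-to-last isn't known until the input ends). Use one state per possible window of the last ≤3 symbols; accept from those whose window starts with `0`.
A 15-state machine:
          0    1  
>  s0     s1   s2 
   s1     s3   s4 
   s2     s5   s6 
   s3     s7   s8 
   s4     s9  s10 
   s5    s11  s12 
   s6    s13  s14 
 * s7     s7   s8 
 * s8     s9  s10 
 * s9    s11  s12 
 * s10   s13  s14 
   s11    s7   s8 
   s12    s9  s10 
   s13   s11  s12 
   s14   s13  s14 
(> = start, * = accepting)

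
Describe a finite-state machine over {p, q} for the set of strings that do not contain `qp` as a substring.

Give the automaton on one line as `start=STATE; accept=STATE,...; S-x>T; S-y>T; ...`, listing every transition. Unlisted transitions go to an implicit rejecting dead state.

This is the complement of 'contains `qp`'. Use the same substring-matching states — s0 through s2 holding how much of `qp` has just been matched — but flip the accepting set: everything except the trap s2 accepts.
        p   q  
>* s0   s0  s1 
 * s1   s2  s1 
   s2   s2  s2 
(> = start, * = accepting)

start=s0; accept=s0,s1; s0-p>s0; s0-q>s1; s1-p>s2; s1-q>s1; s2-p>s2; s2-q>s2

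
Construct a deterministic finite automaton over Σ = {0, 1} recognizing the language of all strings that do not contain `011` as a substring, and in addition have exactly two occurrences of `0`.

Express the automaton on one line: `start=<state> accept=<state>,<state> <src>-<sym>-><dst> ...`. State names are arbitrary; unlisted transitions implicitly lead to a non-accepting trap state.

Run two small machines in parallel and take their product. The first has 4 states tracking partial matches of the forbidden pattern `011`; the second has 4 states tracking the count of `0`s, saturating at 3. A product state is a pair (one from each), accepting exactly when both do.
With 10 states:
        0   1  
>  S0   S1  S0 
   S1   S2  S3 
 * S2   S4  S5 
   S3   S2  S6 
   S4   S4  S7 
 * S5   S4  S8 
   S6   S8  S6 
   S7   S4  S9 
   S8   S9  S8 
   S9   S9  S9 
(> = start, * = accepting)

start=S0 accept=S2,S5 S0-0->S1 S0-1->S0 S1-0->S2 S1-1->S3 S2-0->S4 S2-1->S5 S3-0->S2 S3-1->S6 S4-0->S4 S4-1->S7 S5-0->S4 S5-1->S8 S6-0->S8 S6-1->S6 S7-0->S4 S7-1->S9 S8-0->S9 S8-1->S8 S9-0->S9 S9-1->S9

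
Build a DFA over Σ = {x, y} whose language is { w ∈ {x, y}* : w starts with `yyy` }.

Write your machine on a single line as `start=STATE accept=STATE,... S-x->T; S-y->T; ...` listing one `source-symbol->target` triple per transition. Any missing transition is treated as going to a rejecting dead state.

start=S0; accept=S3; S0-x->S4; S0-y->S1; S1-x->S4; S1-y->S2; S2-x->S4; S2-y->S3; S3-x->S3; S3-y->S3; S4-x->S4; S4-y->S4

Check the first 3 symbols one by one: S0 through S2 record how many have matched `yyy` so far; any wrong symbol goes to the dead state S4. After all 3 match we enter the accepting sink S3.
With 5 states:
        x   y  
>  S0   S4  S1 
   S1   S4  S2 
   S2   S4  S3 
 * S3   S3  S3 
   S4   S4  S4 
(> = start, * = accepting)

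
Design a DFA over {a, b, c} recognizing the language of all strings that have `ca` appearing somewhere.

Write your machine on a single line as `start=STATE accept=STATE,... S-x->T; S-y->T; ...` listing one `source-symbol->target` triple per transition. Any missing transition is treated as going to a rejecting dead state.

start=q0; accept=q2; q0-a->q0; q0-b->q0; q0-c->q1; q1-a->q2; q1-b->q0; q1-c->q1; q2-a->q2; q2-b->q2; q2-c->q2

Track how much of `ca` has been matched so far: state q0 is no progress, q2 is the absorbing accept state reached once `ca` has occurred. Intermediate states record partial matches; on a mismatch, fall back to the longest reusable overlap.
With 3 states:
        a   b   c  
>  q0   q0  q0  q1 
   q1   q2  q0  q1 
 * q2   q2  q2  q2 
(> = start, * = accepting)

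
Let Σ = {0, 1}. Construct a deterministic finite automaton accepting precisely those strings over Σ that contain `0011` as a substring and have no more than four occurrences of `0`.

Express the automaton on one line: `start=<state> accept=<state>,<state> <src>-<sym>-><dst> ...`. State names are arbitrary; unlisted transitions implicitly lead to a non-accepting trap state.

start=S0 accept=S10,S15,S19 S0-0->S1 S0-1->S0 S1-0->S2 S1-1->S3 S2-0->S4 S2-1->S5 S3-0->S6 S3-1->S3 S4-0->S7 S4-1->S8 S5-0->S9 S5-1->S10 S6-0->S4 S6-1->S11 S7-0->S12 S7-1->S13 S8-0->S14 S8-1->S15 S9-0->S7 S9-1->S16 S10-0->S15 S10-1->S10 S11-0->S9 S11-1->S11 S12-0->S12 S12-1->S17 S13-0->S18 S13-1->S19 S14-0->S12 S14-1->S20 S15-0->S19 S15-1->S15 S16-0->S14 S16-1->S16 S17-0->S18 S17-1->S21 S18-0->S12 S18-1->S22 S19-0->S21 S19-1->S19 S20-0->S18 S20-1->S20 S21-0->S21 S21-1->S21 S22-0->S18 S22-1->S22

Run two small machines in parallel and take their product. One (5 states) tracks whether and how much of `0011` has been seen; the other (6 states) tracks the count of `0`s, saturating at 5. Each combined state is a pair, one component from each; accept when both components accept.
          0    1  
>  S0     S1   S0 
   S1     S2   S3 
   S2     S4   S5 
   S3     S6   S3 
   S4     S7   S8 
   S5     S9  S10 
   S6     S4  S11 
   S7    S12  S13 
   S8    S14  S15 
   S9     S7  S16 
 * S10   S15  S10 
   S11    S9  S11 
   S12   S12  S17 
   S13   S18  S19 
   S14   S12  S20 
 * S15   S19  S15 
   S16   S14  S16 
   S17   S18  S21 
   S18   S12  S22 
 * S19   S21  S19 
   S20   S18  S20 
   S21   S21  S21 
   S22   S18  S22 
(> = start, * = accepting)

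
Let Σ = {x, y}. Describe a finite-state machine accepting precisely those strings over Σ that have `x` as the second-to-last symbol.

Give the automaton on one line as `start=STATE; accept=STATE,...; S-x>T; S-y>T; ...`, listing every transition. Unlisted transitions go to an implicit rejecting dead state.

A DFA must remember the last 2 symbols (since which symbol is second-to-last isn't known until the input ends). Use one state per possible window of the last ≤2 symbols; accept from those whose window starts with `x`.
With 7 states:
        x   y  
>  q0   q1  q2 
   q1   q3  q4 
   q2   q5  q6 
 * q3   q3  q4 
 * q4   q5  q6 
   q5   q3  q4 
   q6   q5  q6 
(> = start, * = accepting)

start=q0; accept=q3,q4; q0-x>q1; q0-y>q2; q1-x>q3; q1-y>q4; q2-x>q5; q2-y>q6; q3-x>q3; q3-y>q4; q4-x>q5; q4-y>q6; q5-x>q3; q5-y>q4; q6-x>q5; q6-y>q6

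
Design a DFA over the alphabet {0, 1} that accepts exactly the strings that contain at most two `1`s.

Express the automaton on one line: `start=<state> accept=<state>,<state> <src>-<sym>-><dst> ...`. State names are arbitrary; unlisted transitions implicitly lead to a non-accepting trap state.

Only the number of `1`s matters, and only up to 3. Make a chain S0 → S1 → S2 → S3 advanced by each `1` (with S3 absorbing); every other symbol self-loops. The accepting set is {S0, S1, S2}.
        0   1  
>* S0   S0  S1 
 * S1   S1  S2 
 * S2   S2  S3 
   S3   S3  S3 
(> = start, * = accepting)

start=S0 accept=S0,S1,S2 S0-0->S0 S0-1->S1 S1-0->S1 S1-1->S2 S2-0->S2 S2-1->S3 S3-0->S3 S3-1->S3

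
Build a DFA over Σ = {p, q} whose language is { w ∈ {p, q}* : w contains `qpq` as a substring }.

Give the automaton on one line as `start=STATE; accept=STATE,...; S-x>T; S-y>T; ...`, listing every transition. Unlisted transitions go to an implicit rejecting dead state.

Track how much of `qpq` has been matched so far: state S0 is no progress, S3 is the absorbing accept state reached once `qpq` has occurred. Intermediate states record partial matches; on a mismatch, fall back to the longest reusable overlap.
A 4-state machine:
        p   q  
>  S0   S0  S1 
   S1   S2  S1 
   S2   S0  S3 
 * S3   S3  S3 
(> = start, * = accepting)

start=S0; accept=S3; S0-p>S0; S0-q>S1; S1-p>S2; S1-q>S1; S2-p>S0; S2-q>S3; S3-p>S3; S3-q>S3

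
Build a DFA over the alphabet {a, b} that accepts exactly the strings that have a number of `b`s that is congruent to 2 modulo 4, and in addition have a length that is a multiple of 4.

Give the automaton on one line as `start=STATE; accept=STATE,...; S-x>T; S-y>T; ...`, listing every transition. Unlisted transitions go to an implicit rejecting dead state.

start=s0; accept=s11; s0-a>s1; s0-b>s2; s1-a>s3; s1-b>s4; s2-a>s4; s2-b>s5; s3-a>s6; s3-b>s7; s4-a>s7; s4-b>s8; s5-a>s8; s5-b>s9; s6-a>s0; s6-b>s10; s7-a>s10; s7-b>s11; s8-a>s11; s8-b>s12; s9-a>s12; s9-b>s0; s10-a>s2; s10-b>s13; s11-a>s13; s11-b>s14; s12-a>s14; s12-b>s1; s13-a>s5; s13-b>s15; s14-a>s15; s14-b>s3; s15-a>s9; s15-b>s6

Build one automaton per condition and run them in lockstep. The first has 4 states tracking the count of `b`s modulo 4; the second has 4 states tracking the input length modulo 4. A product state is a pair (one from each), accepting exactly when both do.
          a    b  
>  s0     s1   s2 
   s1     s3   s4 
   s2     s4   s5 
   s3     s6   s7 
   s4     s7   s8 
   s5     s8   s9 
   s6     s0  s10 
   s7    s10  s11 
   s8    s11  s12 
   s9    s12   s0 
   s10    s2  s13 
 * s11   s13  s14 
   s12   s14   s1 
   s13    s5  s15 
   s14   s15   s3 
   s15    s9   s6 
(> = start, * = accepting)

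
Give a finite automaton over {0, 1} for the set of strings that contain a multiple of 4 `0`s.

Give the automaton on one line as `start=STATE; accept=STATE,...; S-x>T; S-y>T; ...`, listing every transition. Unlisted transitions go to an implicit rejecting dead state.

The only thing that matters is how many `0`s have appeared, reduced mod 4. Use one state per residue: q0 for 0, …, q3 for 3. Reading `0` moves to the next residue; anything else stays put. q0 is accepting.
4 states suffice.
        0   1  
>* q0   q1  q0 
   q1   q2  q1 
   q2   q3  q2 
   q3   q0  q3 
(> = start, * = accepting)

start=q0; accept=q0; q0-0>q1; q0-1>q0; q1-0>q2; q1-1>q1; q2-0>q3; q2-1>q2; q3-0>q0; q3-1>q3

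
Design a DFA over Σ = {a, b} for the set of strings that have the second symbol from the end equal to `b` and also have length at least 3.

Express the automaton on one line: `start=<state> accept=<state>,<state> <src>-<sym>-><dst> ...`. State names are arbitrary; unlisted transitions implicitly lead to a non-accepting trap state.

Handle the two conditions separately and then intersect. One (7 states) tracks the last 2 symbols read; the other (5 states) tracks the input length, saturating at 4. Each combined state is a pair, one component from each; accept when both components accept. After merging equivalent states the machine shrinks.
        a   b  
>  q0   q1  q1 
   q1   q1  q2 
   q2   q3  q4 
 * q3   q1  q2 
 * q4   q3  q4 
(> = start, * = accepting)

start=q0 accept=q3,q4 q0-a->q1 q0-b->q1 q1-a->q1 q1-b->q2 q2-a->q3 q2-b->q4 q3-a->q1 q3-b->q2 q4-a->q3 q4-b->q4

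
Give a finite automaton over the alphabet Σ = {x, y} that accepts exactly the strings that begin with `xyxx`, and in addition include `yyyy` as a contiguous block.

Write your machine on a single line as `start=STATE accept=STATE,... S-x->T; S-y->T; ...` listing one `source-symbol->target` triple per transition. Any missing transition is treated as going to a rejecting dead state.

start=q0; accept=q13; q0-x->q1; q0-y->q2; q1-x->q3; q1-y->q4; q2-x->q3; q2-y->q5; q3-x->q3; q3-y->q2; q4-x->q6; q4-y->q5; q5-x->q3; q5-y->q7; q6-x->q8; q6-y->q2; q7-x->q3; q7-y->q9; q8-x->q8; q8-y->q10; q9-x->q9; q9-y->q9; q10-x->q8; q10-y->q11; q11-x->q8; q11-y->q12; q12-x->q8; q12-y->q13; q13-x->q13; q13-y->q13

Build one automaton per condition and run them in lockstep. One (6 states) tracks whether the input so far still matches the prefix `xyxx`; the other (5 states) tracks whether and how much of `yyyy` has been seen. Each combined state is a pair, one component from each; accept when both components accept.
With 14 states:
          x    y  
>  q0     q1   q2 
   q1     q3   q4 
   q2     q3   q5 
   q3     q3   q2 
   q4     q6   q5 
   q5     q3   q7 
   q6     q8   q2 
   q7     q3   q9 
   q8     q8  q10 
   q9     q9   q9 
   q10    q8  q11 
   q11    q8  q12 
   q12    q8  q13 
 * q13   q13  q13 
(> = start, * = accepting)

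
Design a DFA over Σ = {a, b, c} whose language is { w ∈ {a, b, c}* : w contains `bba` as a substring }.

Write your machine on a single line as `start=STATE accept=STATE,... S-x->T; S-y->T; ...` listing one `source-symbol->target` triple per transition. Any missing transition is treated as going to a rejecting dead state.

States S0..S2 record the length of the longest prefix of `bba` that matches the current input suffix. Reaching S3 means `bba` has been seen, and we stay there forever. Accept from S3.
        a   b   c  
>  S0   S0  S1  S0 
   S1   S0  S2  S0 
   S2   S3  S2  S0 
 * S3   S3  S3  S3 
(> = start, * = accepting)

start=S0; accept=S3; S0-a->S0; S0-b->S1; S0-c->S0; S1-a->S0; S1-b->S2; S1-c->S0; S2-a->S3; S2-b->S2; S2-c->S0; S3-a->S3; S3-b->S3; S3-c->S3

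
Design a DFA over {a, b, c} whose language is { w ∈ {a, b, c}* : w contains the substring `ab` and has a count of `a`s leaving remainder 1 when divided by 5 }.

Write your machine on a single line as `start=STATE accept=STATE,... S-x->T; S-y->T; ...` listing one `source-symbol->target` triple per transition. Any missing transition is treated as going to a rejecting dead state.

start=q0; accept=q3; q0-a->q1; q0-b->q0; q0-c->q0; q1-a->q2; q1-b->q3; q1-c->q4; q2-a->q5; q2-b->q6; q2-c->q7; q3-a->q6; q3-b->q3; q3-c->q3; q4-a->q2; q4-b->q4; q4-c->q4; q5-a->q8; q5-b->q9; q5-c->q10; q6-a->q9; q6-b->q6; q6-c->q6; q7-a->q5; q7-b->q7; q7-c->q7; q8-a->q11; q8-b->q12; q8-c->q13; q9-a->q12; q9-b->q9; q9-c->q9; q10-a->q8; q10-b->q10; q10-c->q10; q11-a->q1; q11-b->q14; q11-c->q0; q12-a->q14; q12-b->q12; q12-c->q12; q13-a->q11; q13-b->q13; q13-c->q13; q14-a->q3; q14-b->q14; q14-c->q14

Run two small machines in parallel and take their product. The first has 3 states tracking whether and how much of `ab` has been seen; the second has 5 states tracking the count of `a`s modulo 5. A product state is a pair (one from each), accepting exactly when both do.
          a    b    c  
>  q0     q1   q0   q0 
   q1     q2   q3   q4 
   q2     q5   q6   q7 
 * q3     q6   q3   q3 
   q4     q2   q4   q4 
   q5     q8   q9  q10 
   q6     q9   q6   q6 
   q7     q5   q7   q7 
   q8    q11  q12  q13 
   q9    q12   q9   q9 
   q10    q8  q10  q10 
   q11    q1  q14   q0 
   q12   q14  q12  q12 
   q13   q11  q13  q13 
   q14    q3  q14  q14 
(> = start, * = accepting)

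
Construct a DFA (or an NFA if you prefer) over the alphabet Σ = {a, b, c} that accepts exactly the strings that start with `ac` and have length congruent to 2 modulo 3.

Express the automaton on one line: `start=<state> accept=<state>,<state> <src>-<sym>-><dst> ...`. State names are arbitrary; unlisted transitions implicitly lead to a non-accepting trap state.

Build one automaton per condition and run them in lockstep. One (4 states) tracks whether the input so far still matches the prefix `ac`; the other (3 states) tracks the input length modulo 3. Each combined state is a pair, one component from each; accept when both components accept.
        a   b   c  
>  q0   q1  q2  q2 
   q1   q3  q3  q4 
   q2   q3  q3  q3 
   q3   q5  q5  q5 
 * q4   q6  q6  q6 
   q5   q2  q2  q2 
   q6   q7  q7  q7 
   q7   q4  q4  q4 
(> = start, * = accepting)

start=q0 accept=q4 q0-a->q1 q0-b->q2 q0-c->q2 q1-a->q3 q1-b->q3 q1-c->q4 q2-a->q3 q2-b->q3 q2-c->q3 q3-a->q5 q3-b->q5 q3-c->q5 q4-a->q6 q4-b->q6 q4-c->q6 q5-a->q2 q5-b->q2 q5-c->q2 q6-a->q7 q6-b->q7 q6-c->q7 q7-a->q4 q7-b->q4 q7-c->q4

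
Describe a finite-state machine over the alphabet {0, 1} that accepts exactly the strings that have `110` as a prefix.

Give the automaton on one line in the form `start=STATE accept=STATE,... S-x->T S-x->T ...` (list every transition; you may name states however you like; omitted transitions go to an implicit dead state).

start=s0 accept=s3 s0-0->s4 s0-1->s1 s1-0->s4 s1-1->s2 s2-0->s3 s2-1->s4 s3-0->s3 s3-1->s3 s4-0->s4 s4-1->s4

Walk along `110` while the input agrees: from s0 take `1` to s1, and so on. Any deviation drops to the rejecting sink s4. Once s3 is reached the prefix is confirmed and every continuation is accepted.
5 states suffice.
        0   1  
>  s0   s4  s1 
   s1   s4  s2 
   s2   s3  s4 
 * s3   s3  s3 
   s4   s4  s4 
(> = start, * = accepting)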